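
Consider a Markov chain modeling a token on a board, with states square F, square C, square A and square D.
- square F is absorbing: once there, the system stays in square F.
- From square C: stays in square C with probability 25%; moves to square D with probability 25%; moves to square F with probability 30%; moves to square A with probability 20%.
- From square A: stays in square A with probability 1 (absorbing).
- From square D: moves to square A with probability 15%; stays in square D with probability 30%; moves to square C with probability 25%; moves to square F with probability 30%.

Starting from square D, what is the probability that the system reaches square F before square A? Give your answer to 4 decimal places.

0.6486

Let h(s) be the probability of absorption at square F starting from transient state s. Then h(square F) = 1 and h(square A) = 0. By first-step analysis:
h(square C) = 0.3·1 + 0.25·h(square C) + 0.2·0 + 0.25·h(square D)
h(square D) = 0.3·1 + 0.25·h(square C) + 0.15·0 + 0.3·h(square D)
Solving: h(square C) = 0.6162, h(square D) = 0.6486.
Starting from square D, the probability is 0.6486.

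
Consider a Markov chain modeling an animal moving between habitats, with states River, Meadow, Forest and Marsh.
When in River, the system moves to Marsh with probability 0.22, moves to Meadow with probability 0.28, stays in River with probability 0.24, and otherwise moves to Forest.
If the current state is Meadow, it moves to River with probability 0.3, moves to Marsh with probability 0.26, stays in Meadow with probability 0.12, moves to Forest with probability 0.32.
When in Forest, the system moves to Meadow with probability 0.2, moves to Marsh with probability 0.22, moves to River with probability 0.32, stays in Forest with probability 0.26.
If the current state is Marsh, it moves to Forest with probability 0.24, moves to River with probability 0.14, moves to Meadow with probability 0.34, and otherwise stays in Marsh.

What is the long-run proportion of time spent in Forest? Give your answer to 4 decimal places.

0.2692

Let the stationary distribution be π with π = πP and π_1 + π_2 + π_3 + π_4 = 1.
π_1 = 0.24·π_1 + 0.3·π_2 + 0.32·π_3 + 0.14·π_4
π_2 = 0.28·π_1 + 0.12·π_2 + 0.2·π_3 + 0.34·π_4
π_3 = 0.26·π_1 + 0.32·π_2 + 0.26·π_3 + 0.24·π_4
Solving with the normalization constraint gives π = (0.2513, 0.2354, 0.2692, 0.2441).
So the stationary probability of Forest is 0.2692.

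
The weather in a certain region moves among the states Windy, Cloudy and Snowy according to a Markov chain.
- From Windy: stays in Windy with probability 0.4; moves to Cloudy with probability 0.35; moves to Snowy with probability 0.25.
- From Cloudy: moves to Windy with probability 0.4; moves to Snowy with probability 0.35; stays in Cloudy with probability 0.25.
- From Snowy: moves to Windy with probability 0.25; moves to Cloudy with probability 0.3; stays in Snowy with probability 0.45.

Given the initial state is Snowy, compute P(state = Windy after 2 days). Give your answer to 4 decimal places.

Sum over the intermediate state after 1 day:
P = P(Snowy→Windy)·P(Windy→Windy) + P(Snowy→Cloudy)·P(Cloudy→Windy) + P(Snowy→Snowy)·P(Snowy→Windy)
  = 0.25×0.4 + 0.3×0.4 + 0.45×0.25
  = 0.1000 + 0.1200 + 0.1125 = 0.3325

0.3325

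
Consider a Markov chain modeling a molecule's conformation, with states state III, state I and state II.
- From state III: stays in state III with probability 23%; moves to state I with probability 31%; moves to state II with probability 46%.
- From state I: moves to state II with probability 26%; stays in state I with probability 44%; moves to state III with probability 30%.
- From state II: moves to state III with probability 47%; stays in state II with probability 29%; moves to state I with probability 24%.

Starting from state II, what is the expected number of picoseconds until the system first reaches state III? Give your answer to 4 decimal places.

Let t(s) be the expected number of picoseconds to first reach state III from state s, with t(state III) = 0. Conditioning on the first picosecond:
t(state I) = 1 + 0.44·t(state I) + 0.26·t(state II)
t(state II) = 1 + 0.24·t(state I) + 0.29·t(state II)
Solving: t(state I) = 2.8938, t(state II) = 2.3866.
Expected picoseconds from state II to state III: 2.3866.

2.3866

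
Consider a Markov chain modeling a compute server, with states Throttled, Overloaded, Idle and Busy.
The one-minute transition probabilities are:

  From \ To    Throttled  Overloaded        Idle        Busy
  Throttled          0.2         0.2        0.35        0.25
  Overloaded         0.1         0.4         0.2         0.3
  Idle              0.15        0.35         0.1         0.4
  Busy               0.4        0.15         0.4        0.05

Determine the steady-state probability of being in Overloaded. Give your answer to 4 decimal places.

0.2823

Let the stationary distribution be π with π = πP and π_1 + π_2 + π_3 + π_4 = 1.
π_1 = 0.2·π_1 + 0.1·π_2 + 0.15·π_3 + 0.4·π_4
π_2 = 0.2·π_1 + 0.4·π_2 + 0.35·π_3 + 0.15·π_4
π_3 = 0.35·π_1 + 0.2·π_2 + 0.1·π_3 + 0.4·π_4
Solving with the normalization constraint gives π = (0.2094, 0.2823, 0.2562, 0.2521).
So the stationary probability of Overloaded is 0.2823.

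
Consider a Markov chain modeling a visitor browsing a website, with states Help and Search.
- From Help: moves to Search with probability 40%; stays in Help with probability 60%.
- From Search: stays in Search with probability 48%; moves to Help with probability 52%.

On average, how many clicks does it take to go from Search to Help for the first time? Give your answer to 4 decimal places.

Let t(s) be the expected number of clicks to first reach Help from state s, with t(Help) = 0. Conditioning on the first click:
t(Search) = 1 + 0.48·t(Search)
Solving: t(Search) = 1.9231.
Expected clicks from Search to Help: 1.9231.

1.9231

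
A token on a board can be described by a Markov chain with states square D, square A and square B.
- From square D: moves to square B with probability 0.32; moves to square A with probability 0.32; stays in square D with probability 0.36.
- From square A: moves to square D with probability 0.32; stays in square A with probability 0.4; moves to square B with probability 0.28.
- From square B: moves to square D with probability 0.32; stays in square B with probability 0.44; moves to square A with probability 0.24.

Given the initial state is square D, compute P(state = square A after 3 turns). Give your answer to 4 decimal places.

Propagate the distribution vector 3 turns from square D.
After 0 turns: (1.0000, 0.0000, 0.0000)
After 1 turn: (0.3600, 0.3200, 0.3200)
After 2 turns: (0.3344, 0.3200, 0.3456)
After 3 turns: (0.3334, 0.3180, 0.3487)
P(in square A after 3 turns) = 0.3180

0.3180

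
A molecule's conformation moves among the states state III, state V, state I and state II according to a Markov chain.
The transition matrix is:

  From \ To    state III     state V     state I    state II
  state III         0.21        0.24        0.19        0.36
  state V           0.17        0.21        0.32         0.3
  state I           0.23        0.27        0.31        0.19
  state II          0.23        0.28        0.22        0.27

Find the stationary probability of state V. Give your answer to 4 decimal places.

0.2514

Let the stationary distribution be π with π = πP and π_1 + π_2 + π_3 + π_4 = 1.
π_1 = 0.21·π_1 + 0.17·π_2 + 0.23·π_3 + 0.23·π_4
π_2 = 0.24·π_1 + 0.21·π_2 + 0.27·π_3 + 0.28·π_4
π_3 = 0.19·π_1 + 0.32·π_2 + 0.31·π_3 + 0.22·π_4
Solving with the normalization constraint gives π = (0.2107, 0.2514, 0.2624, 0.2755).
So the stationary probability of state V is 0.2514.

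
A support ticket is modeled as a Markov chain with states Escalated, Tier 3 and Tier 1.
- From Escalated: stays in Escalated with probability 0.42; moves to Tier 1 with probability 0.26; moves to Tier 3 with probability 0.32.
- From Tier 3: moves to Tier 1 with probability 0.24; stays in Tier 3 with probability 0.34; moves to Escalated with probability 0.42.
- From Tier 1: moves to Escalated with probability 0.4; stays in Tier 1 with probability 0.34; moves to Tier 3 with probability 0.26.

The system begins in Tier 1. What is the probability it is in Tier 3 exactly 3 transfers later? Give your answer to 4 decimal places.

Propagate the distribution vector 3 transfers from Tier 1.
After 0 transfers: (0.0000, 0.0000, 1.0000)
After 1 transfer: (0.4000, 0.2600, 0.3400)
After 2 transfers: (0.4132, 0.3048, 0.2820)
After 3 transfers: (0.4144, 0.3092, 0.2765)
P(in Tier 3 after 3 transfers) = 0.3092

0.3092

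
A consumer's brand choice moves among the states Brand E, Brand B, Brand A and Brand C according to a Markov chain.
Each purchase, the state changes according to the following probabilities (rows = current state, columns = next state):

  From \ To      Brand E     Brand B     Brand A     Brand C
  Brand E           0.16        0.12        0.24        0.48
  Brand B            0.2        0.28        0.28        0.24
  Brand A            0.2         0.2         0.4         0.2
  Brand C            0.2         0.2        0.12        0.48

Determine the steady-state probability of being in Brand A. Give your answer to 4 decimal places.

Let the stationary distribution be π with π = πP and π_1 + π_2 + π_3 + π_4 = 1.
π_1 = 0.16·π_1 + 0.2·π_2 + 0.2·π_3 + 0.2·π_4
π_2 = 0.12·π_1 + 0.28·π_2 + 0.2·π_3 + 0.2·π_4
π_3 = 0.24·π_1 + 0.28·π_2 + 0.4·π_3 + 0.12·π_4
Solving with the normalization constraint gives π = (0.1923, 0.2007, 0.2433, 0.3637).
So the stationary probability of Brand A is 0.2433.

0.2433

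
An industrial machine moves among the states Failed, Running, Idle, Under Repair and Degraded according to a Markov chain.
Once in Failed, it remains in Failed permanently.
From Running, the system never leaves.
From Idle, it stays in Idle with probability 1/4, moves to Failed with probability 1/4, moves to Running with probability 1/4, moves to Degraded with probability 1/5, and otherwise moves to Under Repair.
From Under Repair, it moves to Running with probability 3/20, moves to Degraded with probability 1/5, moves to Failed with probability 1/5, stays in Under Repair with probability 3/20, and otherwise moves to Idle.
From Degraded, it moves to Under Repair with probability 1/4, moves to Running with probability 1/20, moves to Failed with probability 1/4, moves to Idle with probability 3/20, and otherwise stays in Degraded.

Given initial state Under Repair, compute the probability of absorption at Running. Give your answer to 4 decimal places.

0.4063

Let h(s) be the probability of absorption at Running starting from transient state s. Then h(Running) = 1 and h(Failed) = 0. By first-step analysis:
h(Idle) = 0.25·0 + 0.25·1 + 0.25·h(Idle) + 0.05·h(Under Repair) + 0.2·h(Degraded)
h(Under Repair) = 0.2·0 + 0.15·1 + 0.3·h(Idle) + 0.15·h(Under Repair) + 0.2·h(Degraded)
h(Degraded) = 0.25·0 + 0.05·1 + 0.15·h(Idle) + 0.25·h(Under Repair) + 0.3·h(Degraded)
Solving: h(Idle) = 0.4435, h(Under Repair) = 0.4063, h(Degraded) = 0.3116.
Starting from Under Repair, the probability is 0.4063.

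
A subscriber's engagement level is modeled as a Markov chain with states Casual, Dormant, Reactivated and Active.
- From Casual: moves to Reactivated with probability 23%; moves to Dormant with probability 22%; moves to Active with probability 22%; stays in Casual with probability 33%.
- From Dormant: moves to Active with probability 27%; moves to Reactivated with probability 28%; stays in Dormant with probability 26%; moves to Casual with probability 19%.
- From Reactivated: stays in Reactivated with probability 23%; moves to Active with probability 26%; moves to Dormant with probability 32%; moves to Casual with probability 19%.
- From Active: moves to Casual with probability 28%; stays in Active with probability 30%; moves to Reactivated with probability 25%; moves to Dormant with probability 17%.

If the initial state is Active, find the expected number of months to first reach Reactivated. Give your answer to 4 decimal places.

Let t(s) be the expected number of months to first reach Reactivated from state s, with t(Reactivated) = 0. Conditioning on the first month:
t(Casual) = 1 + 0.33·t(Casual) + 0.22·t(Dormant) + 0.22·t(Active)
t(Dormant) = 1 + 0.19·t(Casual) + 0.26·t(Dormant) + 0.27·t(Active)
t(Active) = 1 + 0.28·t(Casual) + 0.17·t(Dormant) + 0.3·t(Active)
Solving: t(Casual) = 4.0680, t(Dormant) = 3.8521, t(Active) = 3.9913.
Expected months from Active to Reactivated: 3.9913.

3.9913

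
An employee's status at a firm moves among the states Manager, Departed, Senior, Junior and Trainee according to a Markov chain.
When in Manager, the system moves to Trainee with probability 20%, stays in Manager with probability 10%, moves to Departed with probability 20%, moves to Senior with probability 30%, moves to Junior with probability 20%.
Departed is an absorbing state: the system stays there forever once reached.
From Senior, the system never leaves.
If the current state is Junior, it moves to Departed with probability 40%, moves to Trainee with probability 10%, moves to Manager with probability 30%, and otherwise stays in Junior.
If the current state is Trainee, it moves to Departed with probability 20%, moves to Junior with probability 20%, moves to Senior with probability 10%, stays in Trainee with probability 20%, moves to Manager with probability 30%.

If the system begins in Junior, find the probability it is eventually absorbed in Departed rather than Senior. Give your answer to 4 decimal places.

Let h(s) be the probability of absorption at Departed starting from transient state s. Then h(Departed) = 1 and h(Senior) = 0. By first-step analysis:
h(Manager) = 0.1·h(Manager) + 0.2·1 + 0.3·0 + 0.2·h(Junior) + 0.2·h(Trainee)
h(Junior) = 0.3·h(Manager) + 0.4·1 + 0.2·h(Junior) + 0.1·h(Trainee)
h(Trainee) = 0.3·h(Manager) + 0.2·1 + 0.1·0 + 0.2·h(Junior) + 0.2·h(Trainee)
Solving: h(Manager) = 0.5405, h(Junior) = 0.7838, h(Trainee) = 0.6486.
Starting from Junior, the probability is 0.7838.

0.7838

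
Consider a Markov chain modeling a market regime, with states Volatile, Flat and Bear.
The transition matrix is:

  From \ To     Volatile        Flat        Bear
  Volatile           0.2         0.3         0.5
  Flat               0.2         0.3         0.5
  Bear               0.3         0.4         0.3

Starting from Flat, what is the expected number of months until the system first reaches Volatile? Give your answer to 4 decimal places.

Let t(s) be the expected number of months to first reach Volatile from state s, with t(Volatile) = 0. Conditioning on the first month:
t(Flat) = 1 + 0.3·t(Flat) + 0.5·t(Bear)
t(Bear) = 1 + 0.4·t(Flat) + 0.3·t(Bear)
Solving: t(Flat) = 4.1379, t(Bear) = 3.7931.
Expected months from Flat to Volatile: 4.1379.

4.1379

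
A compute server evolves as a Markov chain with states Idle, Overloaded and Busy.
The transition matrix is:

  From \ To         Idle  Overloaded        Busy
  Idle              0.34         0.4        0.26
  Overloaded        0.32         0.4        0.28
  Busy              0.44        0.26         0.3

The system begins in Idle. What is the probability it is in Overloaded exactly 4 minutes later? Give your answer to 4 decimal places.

Propagate the distribution vector 4 minutes from Idle.
After 0 minutes: (1.0000, 0.0000, 0.0000)
After 1 minute: (0.3400, 0.4000, 0.2600)
After 2 minutes: (0.3580, 0.3636, 0.2784)
After 3 minutes: (0.3606, 0.3610, 0.2784)
After 4 minutes: (0.3606, 0.3610, 0.2784)
P(in Overloaded after 4 minutes) = 0.3610

0.3610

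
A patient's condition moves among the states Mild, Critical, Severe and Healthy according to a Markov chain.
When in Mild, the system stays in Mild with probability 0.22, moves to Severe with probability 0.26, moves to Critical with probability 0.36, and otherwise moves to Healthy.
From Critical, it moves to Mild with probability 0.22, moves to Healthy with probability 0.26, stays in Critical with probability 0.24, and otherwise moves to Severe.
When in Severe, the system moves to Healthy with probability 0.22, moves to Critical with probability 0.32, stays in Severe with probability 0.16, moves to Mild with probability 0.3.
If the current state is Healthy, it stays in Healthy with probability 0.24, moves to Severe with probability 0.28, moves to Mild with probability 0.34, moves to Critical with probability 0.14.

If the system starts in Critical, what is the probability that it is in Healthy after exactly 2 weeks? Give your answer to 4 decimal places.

Propagate the distribution vector 2 weeks from Critical.
After 0 weeks: (0.0000, 1.0000, 0.0000, 0.0000)
After 1 week: (0.2200, 0.2400, 0.2800, 0.2600)
After 2 weeks: (0.2736, 0.2628, 0.2420, 0.2216)
P(in Healthy after 2 weeks) = 0.2216

0.2216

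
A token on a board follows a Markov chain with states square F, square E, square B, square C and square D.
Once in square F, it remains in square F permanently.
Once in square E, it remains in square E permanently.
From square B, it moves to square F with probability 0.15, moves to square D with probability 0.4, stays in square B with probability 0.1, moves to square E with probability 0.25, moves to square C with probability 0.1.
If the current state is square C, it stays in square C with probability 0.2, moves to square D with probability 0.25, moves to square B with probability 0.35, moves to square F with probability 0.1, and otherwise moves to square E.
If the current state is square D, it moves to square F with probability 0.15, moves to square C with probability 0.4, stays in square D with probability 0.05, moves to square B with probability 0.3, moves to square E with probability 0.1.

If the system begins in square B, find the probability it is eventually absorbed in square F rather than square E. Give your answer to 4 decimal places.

0.4393

Let h(s) be the probability of absorption at square F starting from transient state s. Then h(square F) = 1 and h(square E) = 0. By first-step analysis:
h(square B) = 0.15·1 + 0.25·0 + 0.1·h(square B) + 0.1·h(square C) + 0.4·h(square D)
h(square C) = 0.1·1 + 0.1·0 + 0.35·h(square B) + 0.2·h(square C) + 0.25·h(square D)
h(square D) = 0.15·1 + 0.1·0 + 0.3·h(square B) + 0.4·h(square C) + 0.05·h(square D)
Solving: h(square B) = 0.4393, h(square C) = 0.4720, h(square D) = 0.4953.
Starting from square B, the probability is 0.4393.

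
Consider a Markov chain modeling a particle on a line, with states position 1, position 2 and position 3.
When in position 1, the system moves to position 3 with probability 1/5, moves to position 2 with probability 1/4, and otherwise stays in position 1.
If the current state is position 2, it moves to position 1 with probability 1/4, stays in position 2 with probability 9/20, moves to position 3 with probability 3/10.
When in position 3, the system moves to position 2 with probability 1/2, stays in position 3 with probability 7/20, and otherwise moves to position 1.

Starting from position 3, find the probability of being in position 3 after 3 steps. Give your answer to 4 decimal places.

0.2891

Propagate the distribution vector 3 steps from position 3.
After 0 steps: (0.0000, 0.0000, 1.0000)
After 1 step: (0.1500, 0.5000, 0.3500)
After 2 steps: (0.2600, 0.4375, 0.3025)
After 3 steps: (0.2978, 0.4131, 0.2891)
P(in position 3 after 3 steps) = 0.2891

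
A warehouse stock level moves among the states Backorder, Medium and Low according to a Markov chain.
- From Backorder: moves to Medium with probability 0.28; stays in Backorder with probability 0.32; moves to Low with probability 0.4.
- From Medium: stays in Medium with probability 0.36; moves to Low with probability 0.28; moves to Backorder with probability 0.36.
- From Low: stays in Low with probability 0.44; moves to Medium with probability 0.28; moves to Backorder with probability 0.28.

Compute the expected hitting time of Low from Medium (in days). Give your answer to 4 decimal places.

3.1100

Let t(s) be the expected number of days to first reach Low from state s, with t(Low) = 0. Conditioning on the first day:
t(Backorder) = 1 + 0.32·t(Backorder) + 0.28·t(Medium)
t(Medium) = 1 + 0.36·t(Backorder) + 0.36·t(Medium)
Solving: t(Backorder) = 2.7512, t(Medium) = 3.1100.
Expected days from Medium to Low: 3.1100.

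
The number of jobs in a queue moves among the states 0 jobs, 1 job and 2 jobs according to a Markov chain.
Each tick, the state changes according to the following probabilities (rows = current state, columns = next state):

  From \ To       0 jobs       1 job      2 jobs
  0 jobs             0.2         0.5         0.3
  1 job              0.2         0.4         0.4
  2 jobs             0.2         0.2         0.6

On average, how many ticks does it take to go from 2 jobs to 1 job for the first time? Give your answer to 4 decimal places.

3.8462

Let t(s) be the expected number of ticks to first reach 1 job from state s, with t(1 job) = 0. Conditioning on the first tick:
t(0 jobs) = 1 + 0.2·t(0 jobs) + 0.3·t(2 jobs)
t(2 jobs) = 1 + 0.2·t(0 jobs) + 0.6·t(2 jobs)
Solving: t(0 jobs) = 2.6923, t(2 jobs) = 3.8462.
Expected ticks from 2 jobs to 1 job: 3.8462.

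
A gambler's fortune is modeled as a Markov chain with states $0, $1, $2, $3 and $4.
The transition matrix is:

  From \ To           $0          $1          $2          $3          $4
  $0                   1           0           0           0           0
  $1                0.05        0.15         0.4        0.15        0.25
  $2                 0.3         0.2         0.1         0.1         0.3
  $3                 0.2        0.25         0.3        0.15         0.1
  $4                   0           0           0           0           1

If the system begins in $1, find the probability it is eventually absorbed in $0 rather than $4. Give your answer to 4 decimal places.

0.3715

Let h(s) be the probability of absorption at $0 starting from transient state s. Then h($0) = 1 and h($4) = 0. By first-step analysis:
h($1) = 0.05·1 + 0.15·h($1) + 0.4·h($2) + 0.15·h($3) + 0.25·0
h($2) = 0.3·1 + 0.2·h($1) + 0.1·h($2) + 0.1·h($3) + 0.3·0
h($3) = 0.2·1 + 0.25·h($1) + 0.3·h($2) + 0.15·h($3) + 0.1·0
Solving: h($1) = 0.3715, h($2) = 0.4727, h($3) = 0.5114.
Starting from $1, the probability is 0.3715.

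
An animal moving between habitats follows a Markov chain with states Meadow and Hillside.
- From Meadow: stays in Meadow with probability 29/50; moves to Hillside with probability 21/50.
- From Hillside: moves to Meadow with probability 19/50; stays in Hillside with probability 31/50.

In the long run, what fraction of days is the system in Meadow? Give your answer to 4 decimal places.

0.4750

Let the stationary distribution be π with π = πP and π_1 + π_2 = 1.
π_1 = 0.58·π_1 + 0.38·π_2
Solving with the normalization constraint gives π = (0.4750, 0.5250).
So the stationary probability of Meadow is 0.4750.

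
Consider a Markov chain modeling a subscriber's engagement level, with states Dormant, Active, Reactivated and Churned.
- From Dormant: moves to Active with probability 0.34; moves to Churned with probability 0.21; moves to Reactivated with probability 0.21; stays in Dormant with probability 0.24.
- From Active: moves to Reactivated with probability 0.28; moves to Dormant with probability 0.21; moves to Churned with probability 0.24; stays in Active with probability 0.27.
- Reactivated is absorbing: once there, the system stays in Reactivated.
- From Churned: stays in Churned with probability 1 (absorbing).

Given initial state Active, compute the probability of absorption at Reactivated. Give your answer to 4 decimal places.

Let h(s) be the probability of absorption at Reactivated starting from transient state s. Then h(Reactivated) = 1 and h(Churned) = 0. By first-step analysis:
h(Dormant) = 0.24·h(Dormant) + 0.34·h(Active) + 0.21·1 + 0.21·0
h(Active) = 0.21·h(Dormant) + 0.27·h(Active) + 0.28·1 + 0.24·0
Solving: h(Dormant) = 0.5141, h(Active) = 0.5314.
Starting from Active, the probability is 0.5314.

0.5314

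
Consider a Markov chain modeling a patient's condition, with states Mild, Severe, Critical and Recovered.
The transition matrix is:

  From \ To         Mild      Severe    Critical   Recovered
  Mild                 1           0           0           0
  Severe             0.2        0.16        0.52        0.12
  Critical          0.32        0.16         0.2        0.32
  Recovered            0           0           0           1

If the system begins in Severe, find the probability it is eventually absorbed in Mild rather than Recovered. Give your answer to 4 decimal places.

0.5543

Let h(s) be the probability of absorption at Mild starting from transient state s. Then h(Mild) = 1 and h(Recovered) = 0. By first-step analysis:
h(Severe) = 0.2·1 + 0.16·h(Severe) + 0.52·h(Critical) + 0.12·0
h(Critical) = 0.32·1 + 0.16·h(Severe) + 0.2·h(Critical) + 0.32·0
Solving: h(Severe) = 0.5543, h(Critical) = 0.5109.
Starting from Severe, the probability is 0.5543.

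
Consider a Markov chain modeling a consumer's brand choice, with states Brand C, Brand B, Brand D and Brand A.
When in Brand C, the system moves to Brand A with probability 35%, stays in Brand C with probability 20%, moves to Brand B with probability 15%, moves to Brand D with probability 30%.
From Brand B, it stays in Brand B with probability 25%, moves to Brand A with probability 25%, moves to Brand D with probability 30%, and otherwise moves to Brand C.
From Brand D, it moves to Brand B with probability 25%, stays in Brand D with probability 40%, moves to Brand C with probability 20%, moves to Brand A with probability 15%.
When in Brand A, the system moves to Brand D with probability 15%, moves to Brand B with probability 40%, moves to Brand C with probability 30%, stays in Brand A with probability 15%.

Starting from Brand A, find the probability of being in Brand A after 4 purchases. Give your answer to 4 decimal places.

Propagate the distribution vector 4 purchases from Brand A.
After 0 purchases: (0.0000, 0.0000, 0.0000, 1.0000)
After 1 purchase: (0.3000, 0.4000, 0.1500, 0.1500)
After 2 purchases: (0.2150, 0.2425, 0.2925, 0.2500)
After 3 purchases: (0.2250, 0.2660, 0.2918, 0.2173)
After 4 purchases: (0.2217, 0.2601, 0.2966, 0.2216)
P(in Brand A after 4 purchases) = 0.2216

0.2216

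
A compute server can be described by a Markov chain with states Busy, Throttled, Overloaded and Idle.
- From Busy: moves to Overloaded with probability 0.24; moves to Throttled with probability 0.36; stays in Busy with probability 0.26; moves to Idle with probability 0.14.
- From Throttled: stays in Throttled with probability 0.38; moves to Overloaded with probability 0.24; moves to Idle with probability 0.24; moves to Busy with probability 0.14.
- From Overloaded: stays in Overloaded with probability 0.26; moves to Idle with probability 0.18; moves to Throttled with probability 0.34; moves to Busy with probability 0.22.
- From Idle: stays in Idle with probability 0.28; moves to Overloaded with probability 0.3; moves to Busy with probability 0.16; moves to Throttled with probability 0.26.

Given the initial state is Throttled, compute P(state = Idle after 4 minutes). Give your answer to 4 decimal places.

Propagate the distribution vector 4 minutes from Throttled.
After 0 minutes: (0.0000, 1.0000, 0.0000, 0.0000)
After 1 minute: (0.1400, 0.3800, 0.2400, 0.2400)
After 2 minutes: (0.1808, 0.3388, 0.2592, 0.2212)
After 3 minutes: (0.1869, 0.3395, 0.2585, 0.2152)
After 4 minutes: (0.1874, 0.3401, 0.2581, 0.2144)
P(in Idle after 4 minutes) = 0.2144

0.2144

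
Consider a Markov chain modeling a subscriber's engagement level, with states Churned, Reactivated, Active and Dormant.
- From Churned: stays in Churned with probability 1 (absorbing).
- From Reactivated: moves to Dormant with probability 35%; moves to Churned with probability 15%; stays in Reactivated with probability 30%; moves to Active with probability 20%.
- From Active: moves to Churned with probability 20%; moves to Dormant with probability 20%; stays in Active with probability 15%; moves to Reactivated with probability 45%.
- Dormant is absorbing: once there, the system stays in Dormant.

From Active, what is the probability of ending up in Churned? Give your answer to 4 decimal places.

0.4109

Let h(s) be the probability of absorption at Churned starting from transient state s. Then h(Churned) = 1 and h(Dormant) = 0. By first-step analysis:
h(Reactivated) = 0.15·1 + 0.3·h(Reactivated) + 0.2·h(Active) + 0.35·0
h(Active) = 0.2·1 + 0.45·h(Reactivated) + 0.15·h(Active) + 0.2·0
Solving: h(Reactivated) = 0.3317, h(Active) = 0.4109.
Starting from Active, the probability is 0.4109.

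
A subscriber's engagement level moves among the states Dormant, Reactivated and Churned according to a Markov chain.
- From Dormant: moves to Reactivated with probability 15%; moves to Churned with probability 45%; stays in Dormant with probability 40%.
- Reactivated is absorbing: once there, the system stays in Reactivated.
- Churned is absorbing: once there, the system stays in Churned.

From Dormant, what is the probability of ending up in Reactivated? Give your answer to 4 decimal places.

0.2500

Let h(s) be the probability of absorption at Reactivated starting from transient state s. Then h(Reactivated) = 1 and h(Churned) = 0. By first-step analysis:
h(Dormant) = 0.4·h(Dormant) + 0.15·1 + 0.45·0
Solving: h(Dormant) = 0.2500.
Starting from Dormant, the probability is 0.2500.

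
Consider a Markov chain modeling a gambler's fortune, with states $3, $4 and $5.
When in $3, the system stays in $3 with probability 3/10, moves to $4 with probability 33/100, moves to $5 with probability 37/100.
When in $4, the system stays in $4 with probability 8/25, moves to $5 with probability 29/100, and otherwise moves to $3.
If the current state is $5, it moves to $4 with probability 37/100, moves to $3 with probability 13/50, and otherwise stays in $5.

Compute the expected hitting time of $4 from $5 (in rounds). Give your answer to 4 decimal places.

Let t(s) be the expected number of rounds to first reach $4 from state s, with t($4) = 0. Conditioning on the first round:
t($3) = 1 + 0.3·t($3) + 0.37·t($5)
t($5) = 1 + 0.26·t($3) + 0.37·t($5)
Solving: t($3) = 2.9002, t($5) = 2.7842.
Expected rounds from $5 to $4: 2.7842.

2.7842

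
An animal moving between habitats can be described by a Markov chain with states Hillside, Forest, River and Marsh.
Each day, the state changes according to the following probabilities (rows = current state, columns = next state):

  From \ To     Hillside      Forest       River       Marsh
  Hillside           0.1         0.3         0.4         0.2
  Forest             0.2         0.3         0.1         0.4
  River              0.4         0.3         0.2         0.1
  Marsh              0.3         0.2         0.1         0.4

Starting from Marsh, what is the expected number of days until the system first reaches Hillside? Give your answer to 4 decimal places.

Let t(s) be the expected number of days to first reach Hillside from state s, with t(Hillside) = 0. Conditioning on the first day:
t(Forest) = 1 + 0.3·t(Forest) + 0.1·t(River) + 0.4·t(Marsh)
t(River) = 1 + 0.3·t(Forest) + 0.2·t(River) + 0.1·t(Marsh)
t(Marsh) = 1 + 0.2·t(Forest) + 0.1·t(River) + 0.4·t(Marsh)
Solving: t(Forest) = 3.8627, t(River) = 3.1330, t(Marsh) = 3.4764.
Expected days from Marsh to Hillside: 3.4764.

3.4764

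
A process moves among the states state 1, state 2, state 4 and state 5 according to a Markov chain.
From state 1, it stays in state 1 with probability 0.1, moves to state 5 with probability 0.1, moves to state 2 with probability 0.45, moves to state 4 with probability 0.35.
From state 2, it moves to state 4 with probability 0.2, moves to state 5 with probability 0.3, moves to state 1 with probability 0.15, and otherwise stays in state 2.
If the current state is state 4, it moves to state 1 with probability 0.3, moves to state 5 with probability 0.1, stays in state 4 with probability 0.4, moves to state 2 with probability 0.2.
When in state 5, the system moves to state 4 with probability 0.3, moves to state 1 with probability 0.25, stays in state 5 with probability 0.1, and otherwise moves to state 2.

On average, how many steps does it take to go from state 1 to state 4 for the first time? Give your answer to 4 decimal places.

3.5443

Let t(s) be the expected number of steps to first reach state 4 from state s, with t(state 4) = 0. Conditioning on the first step:
t(state 1) = 1 + 0.1·t(state 1) + 0.45·t(state 2) + 0.1·t(state 5)
t(state 2) = 1 + 0.15·t(state 1) + 0.35·t(state 2) + 0.3·t(state 5)
t(state 5) = 1 + 0.25·t(state 1) + 0.35·t(state 2) + 0.1·t(state 5)
Solving: t(state 1) = 3.5443, t(state 2) = 4.0506, t(state 5) = 3.6709.
Expected steps from state 1 to state 4: 3.5443.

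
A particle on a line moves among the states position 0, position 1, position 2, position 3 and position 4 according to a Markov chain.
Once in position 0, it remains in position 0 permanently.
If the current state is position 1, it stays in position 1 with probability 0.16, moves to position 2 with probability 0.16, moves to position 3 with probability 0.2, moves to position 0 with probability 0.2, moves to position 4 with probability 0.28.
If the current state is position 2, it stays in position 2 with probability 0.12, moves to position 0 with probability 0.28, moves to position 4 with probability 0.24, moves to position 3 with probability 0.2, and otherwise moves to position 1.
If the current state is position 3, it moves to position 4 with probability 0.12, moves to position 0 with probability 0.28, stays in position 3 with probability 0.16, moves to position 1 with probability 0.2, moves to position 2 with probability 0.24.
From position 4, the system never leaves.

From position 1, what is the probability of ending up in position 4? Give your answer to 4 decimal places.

0.5144

Let h(s) be the probability of absorption at position 4 starting from transient state s. Then h(position 4) = 1 and h(position 0) = 0. By first-step analysis:
h(position 1) = 0.2·0 + 0.16·h(position 1) + 0.16·h(position 2) + 0.2·h(position 3) + 0.28·1
h(position 2) = 0.28·0 + 0.16·h(position 1) + 0.12·h(position 2) + 0.2·h(position 3) + 0.24·1
h(position 3) = 0.28·0 + 0.2·h(position 1) + 0.24·h(position 2) + 0.16·h(position 3) + 0.12·1
Solving: h(position 1) = 0.5144, h(position 2) = 0.4562, h(position 3) = 0.3957.
Starting from position 1, the probability is 0.5144.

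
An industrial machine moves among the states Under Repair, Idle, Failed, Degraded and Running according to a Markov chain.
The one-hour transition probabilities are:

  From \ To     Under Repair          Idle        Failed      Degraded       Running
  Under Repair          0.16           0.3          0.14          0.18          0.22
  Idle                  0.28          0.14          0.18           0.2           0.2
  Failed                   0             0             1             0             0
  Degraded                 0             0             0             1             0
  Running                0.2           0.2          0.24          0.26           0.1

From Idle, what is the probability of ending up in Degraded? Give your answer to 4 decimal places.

0.5319

Let h(s) be the probability of absorption at Degraded starting from transient state s. Then h(Degraded) = 1 and h(Failed) = 0. By first-step analysis:
h(Under Repair) = 0.16·h(Under Repair) + 0.3·h(Idle) + 0.14·0 + 0.18·1 + 0.22·h(Running)
h(Idle) = 0.28·h(Under Repair) + 0.14·h(Idle) + 0.18·0 + 0.2·1 + 0.2·h(Running)
h(Running) = 0.2·h(Under Repair) + 0.2·h(Idle) + 0.24·0 + 0.26·1 + 0.1·h(Running)
Solving: h(Under Repair) = 0.5424, h(Idle) = 0.5319, h(Running) = 0.5276.
Starting from Idle, the probability is 0.5319.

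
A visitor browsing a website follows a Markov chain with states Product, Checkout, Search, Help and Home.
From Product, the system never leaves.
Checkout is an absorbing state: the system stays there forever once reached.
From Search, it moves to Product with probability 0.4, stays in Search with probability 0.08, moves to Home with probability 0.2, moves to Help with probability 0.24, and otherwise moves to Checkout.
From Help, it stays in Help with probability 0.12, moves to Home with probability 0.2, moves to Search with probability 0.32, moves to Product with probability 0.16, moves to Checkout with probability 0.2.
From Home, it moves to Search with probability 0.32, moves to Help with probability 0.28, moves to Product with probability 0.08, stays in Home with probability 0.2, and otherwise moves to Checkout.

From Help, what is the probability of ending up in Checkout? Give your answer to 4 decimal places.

0.4263

Let h(s) be the probability of absorption at Checkout starting from transient state s. Then h(Checkout) = 1 and h(Product) = 0. By first-step analysis:
h(Search) = 0.4·0 + 0.08·1 + 0.08·h(Search) + 0.24·h(Help) + 0.2·h(Home)
h(Help) = 0.16·0 + 0.2·1 + 0.32·h(Search) + 0.12·h(Help) + 0.2·h(Home)
h(Home) = 0.08·0 + 0.12·1 + 0.32·h(Search) + 0.28·h(Help) + 0.2·h(Home)
Solving: h(Search) = 0.2883, h(Help) = 0.4263, h(Home) = 0.4145.
Starting from Help, the probability is 0.4263.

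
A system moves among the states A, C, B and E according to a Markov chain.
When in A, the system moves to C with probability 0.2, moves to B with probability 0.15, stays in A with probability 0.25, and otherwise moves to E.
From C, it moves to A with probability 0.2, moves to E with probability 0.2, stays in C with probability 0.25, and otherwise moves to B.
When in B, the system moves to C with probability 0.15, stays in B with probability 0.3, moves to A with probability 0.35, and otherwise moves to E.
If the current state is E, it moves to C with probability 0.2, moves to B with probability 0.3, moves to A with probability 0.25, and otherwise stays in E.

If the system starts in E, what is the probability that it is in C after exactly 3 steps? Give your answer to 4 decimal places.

0.1961

Propagate the distribution vector 3 steps from E.
After 0 steps: (0.0000, 0.0000, 0.0000, 1.0000)
After 1 step: (0.2500, 0.2000, 0.3000, 0.2500)
After 2 steps: (0.2700, 0.1950, 0.2725, 0.2625)
After 3 steps: (0.2675, 0.1961, 0.2693, 0.2671)
P(in C after 3 steps) = 0.1961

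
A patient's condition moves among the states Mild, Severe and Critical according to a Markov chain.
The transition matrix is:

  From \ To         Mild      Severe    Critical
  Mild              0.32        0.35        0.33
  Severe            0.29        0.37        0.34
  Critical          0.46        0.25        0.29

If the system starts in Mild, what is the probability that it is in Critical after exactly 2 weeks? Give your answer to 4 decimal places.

Sum over the intermediate state after 1 week:
P = P(Mild→Mild)·P(Mild→Critical) + P(Mild→Severe)·P(Severe→Critical) + P(Mild→Critical)·P(Critical→Critical)
  = 0.32×0.33 + 0.35×0.34 + 0.33×0.29
  = 0.1056 + 0.1190 + 0.0957 = 0.3203

0.3203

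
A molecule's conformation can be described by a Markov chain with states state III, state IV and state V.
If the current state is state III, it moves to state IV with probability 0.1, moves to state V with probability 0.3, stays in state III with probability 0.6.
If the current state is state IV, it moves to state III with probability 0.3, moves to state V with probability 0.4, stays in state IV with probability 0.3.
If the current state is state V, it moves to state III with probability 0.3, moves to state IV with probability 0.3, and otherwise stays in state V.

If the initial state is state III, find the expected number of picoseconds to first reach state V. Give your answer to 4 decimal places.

3.2000

Let t(s) be the expected number of picoseconds to first reach state V from state s, with t(state V) = 0. Conditioning on the first picosecond:
t(state III) = 1 + 0.6·t(state III) + 0.1·t(state IV)
t(state IV) = 1 + 0.3·t(state III) + 0.3·t(state IV)
Solving: t(state III) = 3.2000, t(state IV) = 2.8000.
Expected picoseconds from state III to state V: 3.2000.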